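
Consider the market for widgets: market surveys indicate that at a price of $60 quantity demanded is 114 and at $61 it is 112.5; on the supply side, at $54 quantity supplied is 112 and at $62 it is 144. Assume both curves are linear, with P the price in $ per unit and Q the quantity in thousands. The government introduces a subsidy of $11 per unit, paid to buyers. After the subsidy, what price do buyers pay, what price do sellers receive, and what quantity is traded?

Buyers pay $48; sellers receive $59; quantity = 132.

Demand slope: (112.5 − 114)/(61 − 60) = -1.5, so Qd = 204 − 1.5P.
Supply slope: (144 − 112)/(62 − 54) = 4, so Qs = 4P − 104.
Before the subsidy: set 204 − 1.5P = 4P − 104 → P* = $56, Q* = 120.
With a per-unit subsidy paid to buyers, each effectively pays P − 11, so demand becomes Qd = 204 − 1.5(P − 11).
New equilibrium: buyers pay $48, sellers receive $59, Q = 132. (Wedge: Pb − Ps = −11.)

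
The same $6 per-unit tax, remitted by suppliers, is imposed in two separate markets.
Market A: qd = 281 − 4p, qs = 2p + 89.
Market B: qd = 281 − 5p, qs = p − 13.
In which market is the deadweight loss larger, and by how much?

Market A: pre-tax p* = $32, q* = 153; post-tax q = 145; deadweight loss = $24.
Market B: pre-tax p* = $49, q* = 36; post-tax q = 31; deadweight loss = $15.
Difference: $24 vs $15 → market A is larger by $9.

Market A, by $9.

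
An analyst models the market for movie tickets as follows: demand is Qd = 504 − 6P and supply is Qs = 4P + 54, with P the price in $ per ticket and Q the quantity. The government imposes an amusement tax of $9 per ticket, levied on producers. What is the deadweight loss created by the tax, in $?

Before the tax: set 504 − 6P = 4P + 54 → P* = $45, Q* = 234.
With the tax collected from producers, supply shifts: Qs = 4(P − 9) + 54.
Solving gives Q = 212.4 with buyers paying $48.6 and producers receiving $39.6 (the $9 wedge).
Quantity falls by |ΔQ| = |234 − 212.4| = 21.6.
DWL = ½ · t · |ΔQ| = ½ · 9 · 21.6 = $97.2.

Deadweight loss = $97.2.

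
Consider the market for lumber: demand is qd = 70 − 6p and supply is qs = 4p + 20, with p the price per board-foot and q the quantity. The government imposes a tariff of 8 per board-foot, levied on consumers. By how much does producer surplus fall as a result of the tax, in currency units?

Without the tax, 70 − 6p = 4p + 20 gives 10p = 50, so p* = 5 and q* = 40.
With the tax collected from consumers, demand (in seller-price terms) shifts: qd = 70 − 6(p + 8).
Solving gives q = 20.8 with consumers paying 8.2 and producers receiving 0.2 (the 8 wedge).
ΔPS is the trapezoid between Q = 20.8 and Q = 40 of height 4.8: ½ · (40 + 20.8) · 4.8 = 145.92.

Producer surplus falls by 145.92.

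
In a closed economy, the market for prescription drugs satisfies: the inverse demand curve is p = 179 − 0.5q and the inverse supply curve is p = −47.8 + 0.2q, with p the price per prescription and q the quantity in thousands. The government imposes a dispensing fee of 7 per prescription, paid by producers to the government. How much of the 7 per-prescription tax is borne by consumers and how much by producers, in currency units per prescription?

Rewrite in direct form: qd = 358 − 2p and qs = 5p + 239.
Without the tax, 358 − 2p = 5p + 239 gives 7p = 119, so p* = 17 and q* = 324.
With the tax collected from producers, supply shifts: qs = 5(p − 7) + 239.
New equilibrium: consumers pay 22, producers receive 15, q = 314. (Wedge: pb − ps = 7.)
Burden on consumers: 5; on producers: 2. (They sum to 7.)
The less price-elastic side of the market bears the larger share of a per-unit tax.

Consumers bear 5 per prescription; producers bear 2 per prescription.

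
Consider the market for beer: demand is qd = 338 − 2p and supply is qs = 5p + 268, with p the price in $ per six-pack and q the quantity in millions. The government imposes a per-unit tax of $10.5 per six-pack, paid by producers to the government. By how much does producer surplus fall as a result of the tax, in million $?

Producer surplus falls by $931.5 million.

Before the tax: set 338 − 2p = 5p + 268 → p* = $10, q* = 318.
With the tax collected from producers, supply shifts: qs = 5(p − 10.5) + 268.
Solving gives q = 303 with consumers paying $17.5 and producers receiving $7 (the $10.5 wedge).
ΔPS is the trapezoid between Q = 303 and Q = 318 of height $3: ½ · (318 + 303) · 3 = $931.5.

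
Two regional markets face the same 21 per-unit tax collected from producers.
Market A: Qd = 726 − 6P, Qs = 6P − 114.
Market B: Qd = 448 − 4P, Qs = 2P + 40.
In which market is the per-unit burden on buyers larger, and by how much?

Market A: pre-tax P* = 70, Q* = 306; post-tax Q = 243; per-unit burden on buyers = 10.5.
Market B: pre-tax P* = 68, Q* = 176; post-tax Q = 148; per-unit burden on buyers = 7.
Difference: 10.5 vs 7 → market A is larger by 3.5.

Market A, by 3.5.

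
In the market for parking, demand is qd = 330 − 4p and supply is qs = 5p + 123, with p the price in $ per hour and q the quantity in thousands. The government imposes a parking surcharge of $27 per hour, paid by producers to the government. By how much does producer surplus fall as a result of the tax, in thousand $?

Producer surplus falls by $2496 thousand.

Without the tax, 330 − 4p = 5p + 123 gives 9p = 207, so p* = $23 and q* = 238.
With the tax collected from producers, supply shifts: qs = 5(p − 27) + 123.
Solving gives q = 178 with buyers paying $38 and producers receiving $11 (the $27 wedge).
ΔPS is the trapezoid between Q = 178 and Q = 238 of height $12: ½ · (238 + 178) · 12 = $2496.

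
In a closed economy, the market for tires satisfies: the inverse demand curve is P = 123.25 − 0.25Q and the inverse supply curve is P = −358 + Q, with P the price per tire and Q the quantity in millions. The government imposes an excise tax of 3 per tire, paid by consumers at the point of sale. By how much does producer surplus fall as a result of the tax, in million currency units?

Rewrite in direct form: Qd = 493 − 4P and Qs = P + 358.
Without the tax, 493 − 4P = P + 358 gives 5P = 135, so P* = 27 and Q* = 385.
With the tax collected from consumers, demand (in seller-price terms) shifts: Qd = 493 − 4(P + 3).
Solving gives Q = 382.6 with consumers paying 27.6 and producers receiving 24.6 (the 3 wedge).
ΔPS is the trapezoid between Q = 382.6 and Q = 385 of height 2.4: ½ · (385 + 382.6) · 2.4 = 921.12.

Producer surplus falls by 921.12 million.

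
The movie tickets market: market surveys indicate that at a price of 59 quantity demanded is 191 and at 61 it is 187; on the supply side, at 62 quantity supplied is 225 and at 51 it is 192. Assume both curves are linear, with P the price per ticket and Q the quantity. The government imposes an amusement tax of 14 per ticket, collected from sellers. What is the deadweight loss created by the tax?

Deadweight loss = 117.6.

Demand slope: (187 − 191)/(61 − 59) = -2, so Qd = 309 − 2P.
Supply slope: (192 − 225)/(51 − 62) = 3, so Qs = 3P + 39.
Before the tax: set 309 − 2P = 3P + 39 → P* = 54, Q* = 201.
With the tax collected from sellers, supply shifts: Qs = 3(P − 14) + 39.
Solving gives Q = 184.2 with buyers paying 62.4 and sellers receiving 48.4 (the 14 wedge).
Quantity falls by |ΔQ| = |201 − 184.2| = 16.8.
DWL = ½ · t · |ΔQ| = ½ · 14 · 16.8 = 117.6.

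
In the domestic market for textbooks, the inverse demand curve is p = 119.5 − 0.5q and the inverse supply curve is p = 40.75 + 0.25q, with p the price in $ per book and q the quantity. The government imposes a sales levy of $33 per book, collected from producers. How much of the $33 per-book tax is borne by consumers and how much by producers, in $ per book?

Consumers bear $22 per book; producers bear $11 per book.

Inverting to q(p) form: qd = 239 − 2p; qs = 4p − 163.
Before the tax: set 239 − 2p = 4p − 163 → p* = $67, q* = 105.
With the tax collected from producers, supply shifts: qs = 4(p − 33) − 163.
New equilibrium: consumers pay $89, producers receive $56, q = 61. (Wedge: pb − ps = 33.)
Burden on consumers: $22; on producers: $11. (They sum to $33.)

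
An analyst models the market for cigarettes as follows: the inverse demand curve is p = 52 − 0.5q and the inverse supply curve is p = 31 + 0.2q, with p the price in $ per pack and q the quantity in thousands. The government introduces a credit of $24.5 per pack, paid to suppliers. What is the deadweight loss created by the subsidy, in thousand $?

Deadweight loss = $428.75 thousand.

Inverting to q(p) form: qd = 104 − 2p; qs = 5p − 155.
Before the subsidy: set 104 − 2p = 5p − 155 → p* = $37, q* = 30.
With a per-unit subsidy paid to suppliers, each receives p + 24.5 per unit sold, so supply becomes qs = 5(p + 24.5) − 155.
New equilibrium: buyers pay $19.5, suppliers receive $44, q = 65. (Wedge: pb − ps = −24.5.)
Quantity rises by |ΔQ| = |30 − 65| = 35.
DWL = ½ · t · |ΔQ| = ½ · 24.5 · 35 = $428.75.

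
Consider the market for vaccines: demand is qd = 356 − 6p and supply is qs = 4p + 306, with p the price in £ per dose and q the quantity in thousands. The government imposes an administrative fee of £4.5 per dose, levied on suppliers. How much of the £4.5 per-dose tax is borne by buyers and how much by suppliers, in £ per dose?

Buyers bear £1.8 per dose; suppliers bear £2.7 per dose.

Without the tax, 356 − 6p = 4p + 306 gives 10p = 50, so p* = £5 and q* = 326.
With the tax collected from suppliers, supply shifts: qs = 4(p − 4.5) + 306.
New equilibrium: buyers pay £6.8, suppliers receive £2.3, q = 315.2. (Wedge: pb − ps = 4.5.)
Burden on buyers: £1.8; on suppliers: £2.7. (They sum to £4.5.)
The less price-elastic side of the market bears the larger share of a per-unit tax.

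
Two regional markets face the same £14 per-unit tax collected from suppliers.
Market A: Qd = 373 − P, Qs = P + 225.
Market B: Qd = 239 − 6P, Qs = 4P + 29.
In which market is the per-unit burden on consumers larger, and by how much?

Market A: pre-tax P* = £74, Q* = 299; post-tax Q = 292; per-unit burden on consumers = £7.
Market B: pre-tax P* = £21, Q* = 113; post-tax Q = 79.4; per-unit burden on consumers = £5.6.
Difference: £7 vs £5.6 → market A is larger by £1.4.

Market A, by £1.4.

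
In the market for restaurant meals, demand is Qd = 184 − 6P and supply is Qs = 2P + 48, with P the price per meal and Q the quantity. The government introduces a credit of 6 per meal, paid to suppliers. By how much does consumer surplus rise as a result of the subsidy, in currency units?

Consumer surplus rises by 129.75.

Without the subsidy, 184 − 6P = 2P + 48 gives 8P = 136, so P* = 17 and Q* = 82.
With a per-unit subsidy paid to suppliers, each receives P + 6 per unit sold, so supply becomes Qs = 2(P + 6) + 48.
New equilibrium: consumers pay 15.5, suppliers receive 21.5, Q = 91. (Wedge: Pb − Ps = −6.)
ΔCS is the trapezoid between Q = 91 and Q = 82 of height 1.5: ½ · (82 + 91) · 1.5 = 129.75.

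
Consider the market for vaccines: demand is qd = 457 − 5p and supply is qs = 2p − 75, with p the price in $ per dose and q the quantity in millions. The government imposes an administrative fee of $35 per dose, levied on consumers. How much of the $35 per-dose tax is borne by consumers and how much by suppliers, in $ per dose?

Without the tax, 457 − 5p = 2p − 75 gives 7p = 532, so p* = $76 and q* = 77.
With the tax collected from consumers, demand (in seller-price terms) shifts: qd = 457 − 5(p + 35).
New equilibrium: consumers pay $86, suppliers receive $51, q = 27. (Wedge: pb − ps = 35.)
Burden on consumers: $10; on suppliers: $25. (They sum to $35.)

Consumers bear $10 per dose; suppliers bear $25 per dose.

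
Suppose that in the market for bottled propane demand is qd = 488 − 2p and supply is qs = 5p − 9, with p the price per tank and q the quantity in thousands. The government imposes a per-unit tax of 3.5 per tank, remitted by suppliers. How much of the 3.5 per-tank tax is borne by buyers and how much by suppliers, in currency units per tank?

Before the tax: set 488 − 2p = 5p − 9 → p* = 71, q* = 346.
With the tax collected from suppliers, supply shifts: qs = 5(p − 3.5) − 9.
New equilibrium: buyers pay 73.5, suppliers receive 70, q = 341. (Wedge: pb − ps = 3.5.)
Burden on buyers: 2.5; on suppliers: 1. (They sum to 3.5.)
The less price-elastic side of the market bears the larger share of a per-unit tax.

Buyers bear 2.5 per tank; suppliers bear 1 per tank.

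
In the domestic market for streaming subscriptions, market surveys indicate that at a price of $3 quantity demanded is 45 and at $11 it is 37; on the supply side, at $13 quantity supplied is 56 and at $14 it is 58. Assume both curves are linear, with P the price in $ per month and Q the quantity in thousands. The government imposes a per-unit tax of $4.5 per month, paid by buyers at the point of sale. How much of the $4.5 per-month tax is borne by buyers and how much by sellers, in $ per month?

Buyers bear $3 per month; sellers bear $1.5 per month.

Demand slope: (37 − 45)/(11 − 3) = -1, so Qd = 48 − P.
Supply slope: (58 − 56)/(14 − 13) = 2, so Qs = 2P + 30.
Before the tax: set 48 − P = 2P + 30 → P* = $6, Q* = 42.
With the tax collected from buyers, demand (in seller-price terms) shifts: Qd = 48 − (P + 4.5).
Solving gives Q = 39 with buyers paying $9 and sellers receiving $4.5 (the $4.5 wedge).
Burden on buyers: $3; on sellers: $1.5. (They sum to $4.5.)
The less price-elastic side of the market bears the larger share of a per-unit tax.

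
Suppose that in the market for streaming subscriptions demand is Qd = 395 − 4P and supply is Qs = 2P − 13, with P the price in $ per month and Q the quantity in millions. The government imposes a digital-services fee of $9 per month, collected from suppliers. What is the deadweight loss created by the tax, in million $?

Deadweight loss = $54 million.

Before the tax: set 395 − 4P = 2P − 13 → P* = $68, Q* = 123.
With the tax collected from suppliers, supply shifts: Qs = 2(P − 9) − 13.
New equilibrium: buyers pay $71, suppliers receive $62, Q = 111. (Wedge: Pb − Ps = 9.)
Quantity falls by |ΔQ| = |123 − 111| = 12.
DWL = ½ · t · |ΔQ| = ½ · 9 · 12 = $54.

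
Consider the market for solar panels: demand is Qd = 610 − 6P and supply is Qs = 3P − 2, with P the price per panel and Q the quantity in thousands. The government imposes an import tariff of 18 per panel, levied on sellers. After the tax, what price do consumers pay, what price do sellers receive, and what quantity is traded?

Before the tax: set 610 − 6P = 3P − 2 → P* = 68, Q* = 202.
With the tax collected from sellers, supply shifts: Qs = 3(P − 18) − 2.
Solving gives Q = 166 with consumers paying 74 and sellers receiving 56 (the 18 wedge).

Consumers pay 74; sellers receive 56; quantity = 166.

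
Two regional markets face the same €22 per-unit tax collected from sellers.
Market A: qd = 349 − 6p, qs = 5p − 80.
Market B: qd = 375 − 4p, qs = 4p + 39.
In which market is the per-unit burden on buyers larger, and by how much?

Market A: pre-tax p* = €39, q* = 115; post-tax q = 55; per-unit burden on buyers = €10.
Market B: pre-tax p* = €42, q* = 207; post-tax q = 163; per-unit burden on buyers = €11.
Difference: €10 vs €11 → market B is larger by €1.

Market B, by €1.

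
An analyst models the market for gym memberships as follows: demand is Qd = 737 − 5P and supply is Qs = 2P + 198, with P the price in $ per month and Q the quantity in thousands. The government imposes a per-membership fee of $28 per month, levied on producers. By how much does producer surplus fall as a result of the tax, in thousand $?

Before the tax: set 737 − 5P = 2P + 198 → P* = $77, Q* = 352.
With the tax collected from producers, supply shifts: Qs = 2(P − 28) + 198.
New equilibrium: consumers pay $85, producers receive $57, Q = 312. (Wedge: Pb − Ps = 28.)
ΔPS is the trapezoid between Q = 312 and Q = 352 of height $20: ½ · (352 + 312) · 20 = $6640.

Producer surplus falls by $6640 thousand.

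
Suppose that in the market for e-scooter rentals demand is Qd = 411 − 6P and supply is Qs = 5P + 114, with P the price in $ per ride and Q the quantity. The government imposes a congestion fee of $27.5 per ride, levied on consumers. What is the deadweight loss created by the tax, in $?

Deadweight loss = $1031.25.

Without the tax, 411 − 6P = 5P + 114 gives 11P = 297, so P* = $27 and Q* = 249.
With the tax collected from consumers, demand (in seller-price terms) shifts: Qd = 411 − 6(P + 27.5).
Solving gives Q = 174 with consumers paying $39.5 and producers receiving $12 (the $27.5 wedge).
Quantity falls by |ΔQ| = |249 − 174| = 75.
DWL = ½ · t · |ΔQ| = ½ · 27.5 · 75 = $1031.25.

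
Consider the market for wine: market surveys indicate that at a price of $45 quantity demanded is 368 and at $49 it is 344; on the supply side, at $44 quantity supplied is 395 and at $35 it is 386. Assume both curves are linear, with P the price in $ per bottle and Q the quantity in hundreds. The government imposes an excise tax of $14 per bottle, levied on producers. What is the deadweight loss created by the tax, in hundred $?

Demand slope: (344 − 368)/(49 − 45) = -6, so Qd = 638 − 6P.
Supply slope: (386 − 395)/(35 − 44) = 1, so Qs = P + 351.
Without the tax, 638 − 6P = P + 351 gives 7P = 287, so P* = $41 and Q* = 392.
With the tax collected from producers, supply shifts: Qs = (P − 14) + 351.
New equilibrium: buyers pay $43, producers receive $29, Q = 380. (Wedge: Pb − Ps = 14.)
Quantity falls by |ΔQ| = |392 − 380| = 12.
DWL = ½ · t · |ΔQ| = ½ · 14 · 12 = $84.

Deadweight loss = $84 hundred.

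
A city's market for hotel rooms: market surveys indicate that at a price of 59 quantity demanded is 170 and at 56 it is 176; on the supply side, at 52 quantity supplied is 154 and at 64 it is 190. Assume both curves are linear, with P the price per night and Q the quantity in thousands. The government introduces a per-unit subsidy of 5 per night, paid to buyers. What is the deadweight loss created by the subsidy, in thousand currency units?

Demand slope: (176 − 170)/(56 − 59) = -2, so Qd = 288 − 2P.
Supply slope: (190 − 154)/(64 − 52) = 3, so Qs = 3P − 2.
Before the subsidy: set 288 − 2P = 3P − 2 → P* = 58, Q* = 172.
With a per-unit subsidy paid to buyers, each effectively pays P − 5, so demand becomes Qd = 288 − 2(P − 5).
New equilibrium: buyers pay 55, suppliers receive 60, Q = 178. (Wedge: Pb − Ps = −5.)
Quantity rises by |ΔQ| = |172 − 178| = 6.
DWL = ½ · t · |ΔQ| = ½ · 5 · 6 = 15.

Deadweight loss = 15 thousand.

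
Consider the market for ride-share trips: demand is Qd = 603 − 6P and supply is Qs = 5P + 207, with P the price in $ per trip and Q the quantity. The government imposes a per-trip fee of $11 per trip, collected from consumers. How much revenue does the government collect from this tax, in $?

Tax revenue = $3927.

Without the tax, 603 − 6P = 5P + 207 gives 11P = 396, so P* = $36 and Q* = 387.
With the tax collected from consumers, demand (in seller-price terms) shifts: Qd = 603 − 6(P + 11).
Solving gives Q = 357 with consumers paying $41 and suppliers receiving $30 (the $11 wedge).
Revenue = t · Q = 11 · 357 = $3927.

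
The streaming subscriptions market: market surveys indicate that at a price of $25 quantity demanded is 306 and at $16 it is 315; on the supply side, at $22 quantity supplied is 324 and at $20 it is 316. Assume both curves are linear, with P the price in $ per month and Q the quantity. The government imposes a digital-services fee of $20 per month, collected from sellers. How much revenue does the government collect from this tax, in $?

Demand slope: (315 − 306)/(16 − 25) = -1, so Qd = 331 − P.
Supply slope: (316 − 324)/(20 − 22) = 4, so Qs = 4P + 236.
Before the tax: set 331 − P = 4P + 236 → P* = $19, Q* = 312.
With the tax collected from sellers, supply shifts: Qs = 4(P − 20) + 236.
New equilibrium: consumers pay $35, sellers receive $15, Q = 296. (Wedge: Pb − Ps = 20.)
Revenue = t · Q = 20 · 296 = $5920.

Tax revenue = $5920.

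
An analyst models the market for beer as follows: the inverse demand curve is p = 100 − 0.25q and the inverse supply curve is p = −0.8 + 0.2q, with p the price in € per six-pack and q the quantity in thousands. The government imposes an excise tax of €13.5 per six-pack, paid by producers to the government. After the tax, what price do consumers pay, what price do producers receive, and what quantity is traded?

Consumers pay €51.5; producers receive €38; quantity = 194.

Rewrite in direct form: qd = 400 − 4p and qs = 5p + 4.
Without the tax, 400 − 4p = 5p + 4 gives 9p = 396, so p* = €44 and q* = 224.
With the tax collected from producers, supply shifts: qs = 5(p − 13.5) + 4.
Solving gives q = 194 with consumers paying €51.5 and producers receiving €38 (the €13.5 wedge).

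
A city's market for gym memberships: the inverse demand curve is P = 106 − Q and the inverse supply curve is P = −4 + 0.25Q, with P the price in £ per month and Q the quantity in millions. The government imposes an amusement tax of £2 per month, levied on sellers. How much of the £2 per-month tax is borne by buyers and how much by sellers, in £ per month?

Buyers bear £1.6 per month; sellers bear £0.4 per month.

Rewrite in direct form: Qd = 106 − P and Qs = 4P + 16.
Before the tax: set 106 − P = 4P + 16 → P* = £18, Q* = 88.
With the tax collected from sellers, supply shifts: Qs = 4(P − 2) + 16.
Solving gives Q = 86.4 with buyers paying £19.6 and sellers receiving £17.6 (the £2 wedge).
Burden on buyers: £1.6; on sellers: £0.4. (They sum to £2.)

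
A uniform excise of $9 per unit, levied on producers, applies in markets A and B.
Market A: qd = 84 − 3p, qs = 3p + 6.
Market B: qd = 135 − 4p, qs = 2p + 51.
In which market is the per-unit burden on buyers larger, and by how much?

Market A: pre-tax p* = $13, q* = 45; post-tax q = 31.5; per-unit burden on buyers = $4.5.
Market B: pre-tax p* = $14, q* = 79; post-tax q = 67; per-unit burden on buyers = $3.
Difference: $4.5 vs $3 → market A is larger by $1.5.

Market A, by $1.5.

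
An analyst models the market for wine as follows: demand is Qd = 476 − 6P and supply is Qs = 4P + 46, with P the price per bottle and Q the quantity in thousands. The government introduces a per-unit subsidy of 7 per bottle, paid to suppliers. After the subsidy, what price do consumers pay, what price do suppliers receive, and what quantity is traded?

Without the subsidy, 476 − 6P = 4P + 46 gives 10P = 430, so P* = 43 and Q* = 218.
With a per-unit subsidy paid to suppliers, each receives P + 7 per unit sold, so supply becomes Qs = 4(P + 7) + 46.
Solving gives Q = 234.8 with consumers paying 40.2 and suppliers receiving 47.2 (the 7 wedge).

Consumers pay 40.2; suppliers receive 47.2; quantity = 234.8.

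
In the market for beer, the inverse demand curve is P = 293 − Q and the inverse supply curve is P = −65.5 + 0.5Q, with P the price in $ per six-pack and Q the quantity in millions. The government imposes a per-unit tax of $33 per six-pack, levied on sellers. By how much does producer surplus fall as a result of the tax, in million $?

Producer surplus falls by $2508 million.

Inverting to Q(P) form: Qd = 293 − P; Qs = 2P + 131.
Before the tax: set 293 − P = 2P + 131 → P* = $54, Q* = 239.
With the tax collected from sellers, supply shifts: Qs = 2(P − 33) + 131.
Solving gives Q = 217 with buyers paying $76 and sellers receiving $43 (the $33 wedge).
ΔPS is the trapezoid between Q = 217 and Q = 239 of height $11: ½ · (239 + 217) · 11 = $2508.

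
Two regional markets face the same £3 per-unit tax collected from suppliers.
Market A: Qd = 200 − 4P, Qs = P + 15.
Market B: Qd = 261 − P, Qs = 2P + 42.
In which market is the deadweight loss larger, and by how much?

Market A, by £0.6.

Market A: pre-tax P* = £37, Q* = 52; post-tax Q = 49.6; deadweight loss = £3.6.
Market B: pre-tax P* = £73, Q* = 188; post-tax Q = 186; deadweight loss = £3.
Difference: £3.6 vs £3 → market A is larger by £0.6.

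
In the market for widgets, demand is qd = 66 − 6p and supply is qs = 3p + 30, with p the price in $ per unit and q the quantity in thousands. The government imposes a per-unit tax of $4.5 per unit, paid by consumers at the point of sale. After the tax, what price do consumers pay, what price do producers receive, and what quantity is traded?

Consumers pay $5.5; producers receive $1; quantity = 33.

Before the tax: set 66 − 6p = 3p + 30 → p* = $4, q* = 42.
With the tax collected from consumers, demand (in seller-price terms) shifts: qd = 66 − 6(p + 4.5).
Solving gives q = 33 with consumers paying $5.5 and producers receiving $1 (the $4.5 wedge).
The less price-elastic side of the market bears the larger share of a per-unit tax.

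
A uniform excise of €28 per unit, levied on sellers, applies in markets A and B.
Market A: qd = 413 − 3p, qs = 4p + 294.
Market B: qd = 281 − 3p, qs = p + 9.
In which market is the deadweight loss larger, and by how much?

Market A, by €378.

Market A: pre-tax p* = €17, q* = 362; post-tax q = 314; deadweight loss = €672.
Market B: pre-tax p* = €68, q* = 77; post-tax q = 56; deadweight loss = €294.
Difference: €672 vs €294 → market A is larger by €378.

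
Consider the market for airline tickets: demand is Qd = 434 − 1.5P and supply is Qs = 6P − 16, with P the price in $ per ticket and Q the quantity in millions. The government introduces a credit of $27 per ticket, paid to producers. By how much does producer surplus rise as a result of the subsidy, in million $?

Producer surplus rises by $1945.08 million.

Before the subsidy: set 434 − 1.5P = 6P − 16 → P* = $60, Q* = 344.
With a per-unit subsidy paid to producers, each receives P + 27 per unit sold, so supply becomes Qs = 6(P + 27) − 16.
New equilibrium: buyers pay $38.4, producers receive $65.4, Q = 376.4. (Wedge: Pb − Ps = −27.)
ΔPS is the trapezoid between Q = 376.4 and Q = 344 of height $5.4: ½ · (344 + 376.4) · 5.4 = $1945.08.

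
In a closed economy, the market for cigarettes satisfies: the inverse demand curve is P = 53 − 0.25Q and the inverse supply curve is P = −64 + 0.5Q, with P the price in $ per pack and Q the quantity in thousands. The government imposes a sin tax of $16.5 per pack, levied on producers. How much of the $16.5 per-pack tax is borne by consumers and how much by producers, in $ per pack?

Consumers bear $5.5 per pack; producers bear $11 per pack.

Inverting to Q(P) form: Qd = 212 − 4P; Qs = 2P + 128.
Before the tax: set 212 − 4P = 2P + 128 → P* = $14, Q* = 156.
With the tax collected from producers, supply shifts: Qs = 2(P − 16.5) + 128.
New equilibrium: consumers pay $19.5, producers receive $3, Q = 134. (Wedge: Pb − Ps = 16.5.)
Burden on consumers: $5.5; on producers: $11. (They sum to $16.5.)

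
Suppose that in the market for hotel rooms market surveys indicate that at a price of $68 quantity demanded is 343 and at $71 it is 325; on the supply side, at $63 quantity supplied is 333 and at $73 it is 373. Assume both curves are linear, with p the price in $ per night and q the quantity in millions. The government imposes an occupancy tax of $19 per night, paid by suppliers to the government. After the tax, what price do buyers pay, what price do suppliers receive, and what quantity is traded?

Buyers pay $74.6; suppliers receive $55.6; quantity = 303.4.

Demand slope: (325 − 343)/(71 − 68) = -6, so qd = 751 − 6p.
Supply slope: (373 − 333)/(73 − 63) = 4, so qs = 4p + 81.
Without the tax, 751 − 6p = 4p + 81 gives 10p = 670, so p* = $67 and q* = 349.
With the tax collected from suppliers, supply shifts: qs = 4(p − 19) + 81.
New equilibrium: buyers pay $74.6, suppliers receive $55.6, q = 303.4. (Wedge: pb − ps = 19.)
The less price-elastic side of the market bears the larger share of a per-unit tax.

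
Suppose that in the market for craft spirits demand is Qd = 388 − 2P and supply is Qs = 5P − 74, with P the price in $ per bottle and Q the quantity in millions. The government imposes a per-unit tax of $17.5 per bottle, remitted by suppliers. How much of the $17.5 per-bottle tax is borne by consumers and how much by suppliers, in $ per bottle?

Consumers bear $12.5 per bottle; suppliers bear $5 per bottle.

Without the tax, 388 − 2P = 5P − 74 gives 7P = 462, so P* = $66 and Q* = 256.
With the tax collected from suppliers, supply shifts: Qs = 5(P − 17.5) − 74.
Solving gives Q = 231 with consumers paying $78.5 and suppliers receiving $61 (the $17.5 wedge).
Burden on consumers: $12.5; on suppliers: $5. (They sum to $17.5.)
The less price-elastic side of the market bears the larger share of a per-unit tax.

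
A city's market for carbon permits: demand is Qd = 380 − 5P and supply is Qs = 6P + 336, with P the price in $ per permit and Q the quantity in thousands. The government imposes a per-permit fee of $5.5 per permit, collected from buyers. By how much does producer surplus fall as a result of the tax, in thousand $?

Producer surplus falls by $881.25 thousand.

Without the tax, 380 − 5P = 6P + 336 gives 11P = 44, so P* = $4 and Q* = 360.
With the tax collected from buyers, demand (in seller-price terms) shifts: Qd = 380 − 5(P + 5.5).
Solving gives Q = 345 with buyers paying $7 and sellers receiving $1.5 (the $5.5 wedge).
ΔPS is the trapezoid between Q = 345 and Q = 360 of height $2.5: ½ · (360 + 345) · 2.5 = $881.25.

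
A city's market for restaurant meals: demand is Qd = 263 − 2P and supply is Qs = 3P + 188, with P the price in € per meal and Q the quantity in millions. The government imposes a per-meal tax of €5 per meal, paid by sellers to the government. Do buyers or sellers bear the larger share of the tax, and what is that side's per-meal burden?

Buyers bear the larger share: €3 per meal.

Without the tax, 263 − 2P = 3P + 188 gives 5P = 75, so P* = €15 and Q* = 233.
With the tax collected from sellers, supply shifts: Qs = 3(P − 5) + 188.
Solving gives Q = 227 with buyers paying €18 and sellers receiving €13 (the €5 wedge).
Per-meal burden: buyers €3, sellers €2.
Buyers take the larger share because demand is less price-elastic here (demand slope 2 vs supply slope 3).
The less price-elastic side of the market bears the larger share of a per-unit tax.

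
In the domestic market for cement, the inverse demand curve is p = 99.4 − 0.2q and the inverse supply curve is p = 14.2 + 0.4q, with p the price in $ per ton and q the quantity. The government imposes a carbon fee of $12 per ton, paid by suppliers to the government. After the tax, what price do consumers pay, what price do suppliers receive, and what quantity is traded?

Inverting to q(p) form: qd = 497 − 5p; qs = 2.5p − 35.5.
Before the tax: set 497 − 5p = 2.5p − 35.5 → p* = $71, q* = 142.
With the tax collected from suppliers, supply shifts: qs = 2.5(p − 12) − 35.5.
New equilibrium: consumers pay $75, suppliers receive $63, q = 122. (Wedge: pb − ps = 12.)
The less price-elastic side of the market bears the larger share of a per-unit tax.

Consumers pay $75; suppliers receive $63; quantity = 122.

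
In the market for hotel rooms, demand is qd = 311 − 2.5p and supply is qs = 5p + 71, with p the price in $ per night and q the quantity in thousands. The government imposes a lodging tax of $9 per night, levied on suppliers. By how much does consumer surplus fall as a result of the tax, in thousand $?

Consumer surplus falls by $1341 thousand.

Without the tax, 311 − 2.5p = 5p + 71 gives 7.5p = 240, so p* = $32 and q* = 231.
With the tax collected from suppliers, supply shifts: qs = 5(p − 9) + 71.
New equilibrium: buyers pay $38, suppliers receive $29, q = 216. (Wedge: pb − ps = 9.)
ΔCS is the trapezoid between Q = 216 and Q = 231 of height $6: ½ · (231 + 216) · 6 = $1341.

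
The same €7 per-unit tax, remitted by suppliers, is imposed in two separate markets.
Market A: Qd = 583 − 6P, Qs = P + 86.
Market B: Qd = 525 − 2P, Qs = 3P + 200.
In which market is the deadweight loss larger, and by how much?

Market A: pre-tax P* = €71, Q* = 157; post-tax Q = 151; deadweight loss = €21.
Market B: pre-tax P* = €65, Q* = 395; post-tax Q = 386.6; deadweight loss = €29.4.
Difference: €21 vs €29.4 → market B is larger by €8.4.

Market B, by €8.4.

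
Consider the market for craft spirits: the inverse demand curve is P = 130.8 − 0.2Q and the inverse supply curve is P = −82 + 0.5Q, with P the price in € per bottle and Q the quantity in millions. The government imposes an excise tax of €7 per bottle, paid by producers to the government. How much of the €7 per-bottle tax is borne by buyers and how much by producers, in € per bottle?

Buyers bear €2 per bottle; producers bear €5 per bottle.

Rewrite in direct form: Qd = 654 − 5P and Qs = 2P + 164.
Before the tax: set 654 − 5P = 2P + 164 → P* = €70, Q* = 304.
With the tax collected from producers, supply shifts: Qs = 2(P − 7) + 164.
New equilibrium: buyers pay €72, producers receive €65, Q = 294. (Wedge: Pb − Ps = 7.)
Burden on buyers: €2; on producers: €5. (They sum to €7.)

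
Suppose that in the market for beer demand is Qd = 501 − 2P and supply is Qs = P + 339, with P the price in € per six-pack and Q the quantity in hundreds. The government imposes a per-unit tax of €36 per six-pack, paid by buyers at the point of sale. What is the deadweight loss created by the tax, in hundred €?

Without the tax, 501 − 2P = P + 339 gives 3P = 162, so P* = €54 and Q* = 393.
With the tax collected from buyers, demand (in seller-price terms) shifts: Qd = 501 − 2(P + 36).
New equilibrium: buyers pay €66, suppliers receive €30, Q = 369. (Wedge: Pb − Ps = 36.)
Quantity falls by |ΔQ| = |393 − 369| = 24.
DWL = ½ · t · |ΔQ| = ½ · 36 · 24 = €432.

Deadweight loss = €432 hundred.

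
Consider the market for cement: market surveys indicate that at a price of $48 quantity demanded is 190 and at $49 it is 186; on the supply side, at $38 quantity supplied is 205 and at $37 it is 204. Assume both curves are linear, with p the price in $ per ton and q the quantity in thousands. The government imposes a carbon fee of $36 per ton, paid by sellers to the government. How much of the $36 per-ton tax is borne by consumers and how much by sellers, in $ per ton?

Demand slope: (186 − 190)/(49 − 48) = -4, so qd = 382 − 4p.
Supply slope: (204 − 205)/(37 − 38) = 1, so qs = p + 167.
Before the tax: set 382 − 4p = p + 167 → p* = $43, q* = 210.
With the tax collected from sellers, supply shifts: qs = (p − 36) + 167.
New equilibrium: consumers pay $50.2, sellers receive $14.2, q = 181.2. (Wedge: pb − ps = 36.)
Burden on consumers: $7.2; on sellers: $28.8. (They sum to $36.)
The less price-elastic side of the market bears the larger share of a per-unit tax.

Consumers bear $7.2 per ton; sellers bear $28.8 per ton.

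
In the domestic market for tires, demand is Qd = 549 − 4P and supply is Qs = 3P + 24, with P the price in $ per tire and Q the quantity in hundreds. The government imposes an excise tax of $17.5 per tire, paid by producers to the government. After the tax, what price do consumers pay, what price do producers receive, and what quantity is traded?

Consumers pay $82.5; producers receive $65; quantity = 219.

Without the tax, 549 − 4P = 3P + 24 gives 7P = 525, so P* = $75 and Q* = 249.
With the tax collected from producers, supply shifts: Qs = 3(P − 17.5) + 24.
Solving gives Q = 219 with consumers paying $82.5 and producers receiving $65 (the $17.5 wedge).
The less price-elastic side of the market bears the larger share of a per-unit tax.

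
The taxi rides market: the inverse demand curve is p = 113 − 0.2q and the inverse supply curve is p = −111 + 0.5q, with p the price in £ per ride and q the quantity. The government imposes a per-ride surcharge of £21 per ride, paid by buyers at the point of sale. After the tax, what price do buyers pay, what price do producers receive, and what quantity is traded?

Inverting to q(p) form: qd = 565 − 5p; qs = 2p + 222.
Before the tax: set 565 − 5p = 2p + 222 → p* = £49, q* = 320.
With the tax collected from buyers, demand (in seller-price terms) shifts: qd = 565 − 5(p + 21).
New equilibrium: buyers pay £55, producers receive £34, q = 290. (Wedge: pb − ps = 21.)
The less price-elastic side of the market bears the larger share of a per-unit tax.

Buyers pay £55; producers receive £34; quantity = 290.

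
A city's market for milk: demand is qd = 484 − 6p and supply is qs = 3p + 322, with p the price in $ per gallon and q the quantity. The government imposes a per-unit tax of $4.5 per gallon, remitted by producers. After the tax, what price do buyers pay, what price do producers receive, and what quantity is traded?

Buyers pay $19.5; producers receive $15; quantity = 367.

Without the tax, 484 − 6p = 3p + 322 gives 9p = 162, so p* = $18 and q* = 376.
With the tax collected from producers, supply shifts: qs = 3(p − 4.5) + 322.
New equilibrium: buyers pay $19.5, producers receive $15, q = 367. (Wedge: pb − ps = 4.5.)
The less price-elastic side of the market bears the larger share of a per-unit tax.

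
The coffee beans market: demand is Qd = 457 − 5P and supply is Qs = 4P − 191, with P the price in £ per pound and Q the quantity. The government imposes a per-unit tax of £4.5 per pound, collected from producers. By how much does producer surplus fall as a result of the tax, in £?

Before the tax: set 457 − 5P = 4P − 191 → P* = £72, Q* = 97.
With the tax collected from producers, supply shifts: Qs = 4(P − 4.5) − 191.
Solving gives Q = 87 with buyers paying £74 and producers receiving £69.5 (the £4.5 wedge).
ΔPS is the trapezoid between Q = 87 and Q = 97 of height £2.5: ½ · (97 + 87) · 2.5 = £230.

Producer surplus falls by £230.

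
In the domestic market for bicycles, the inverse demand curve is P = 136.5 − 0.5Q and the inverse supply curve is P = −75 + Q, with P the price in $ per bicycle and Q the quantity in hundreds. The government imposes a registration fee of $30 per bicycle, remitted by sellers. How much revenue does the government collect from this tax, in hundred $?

Tax revenue = $3630 hundred.

Inverting to Q(P) form: Qd = 273 − 2P; Qs = P + 75.
Before the tax: set 273 − 2P = P + 75 → P* = $66, Q* = 141.
With the tax collected from sellers, supply shifts: Qs = (P − 30) + 75.
New equilibrium: buyers pay $76, sellers receive $46, Q = 121. (Wedge: Pb − Ps = 30.)
Revenue = t · Q = 30 · 121 = $3630.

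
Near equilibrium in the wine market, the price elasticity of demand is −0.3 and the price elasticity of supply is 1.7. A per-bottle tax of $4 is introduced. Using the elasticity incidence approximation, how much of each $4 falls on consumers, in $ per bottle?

Consumers bear ≈ $3.4 per bottle.

Incidence ratio: consumers' share ≈ εs / (εs + |εd|) = 1.7 / (1.7 + 0.3) = 0.85.
So consumers bear ≈ 0.85 × $4 = $3.4; suppliers bear $0.6.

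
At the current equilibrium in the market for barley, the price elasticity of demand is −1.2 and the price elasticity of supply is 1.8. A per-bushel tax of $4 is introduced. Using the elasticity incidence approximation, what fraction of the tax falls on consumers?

Incidence ratio: consumers' share ≈ εs / (εs + |εd|) = 1.8 / (1.8 + 1.2) = 0.6.
Supply is the more elastic side, so consumers bear the larger share.

Consumers' share ≈ 0.6.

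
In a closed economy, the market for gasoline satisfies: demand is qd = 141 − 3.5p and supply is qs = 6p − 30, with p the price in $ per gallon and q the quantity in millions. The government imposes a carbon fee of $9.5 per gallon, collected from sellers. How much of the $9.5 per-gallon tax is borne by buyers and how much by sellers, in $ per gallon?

Before the tax: set 141 − 3.5p = 6p − 30 → p* = $18, q* = 78.
With the tax collected from sellers, supply shifts: qs = 6(p − 9.5) − 30.
Solving gives q = 57 with buyers paying $24 and sellers receiving $14.5 (the $9.5 wedge).
Burden on buyers: $6; on sellers: $3.5. (They sum to $9.5.)
The less price-elastic side of the market bears the larger share of a per-unit tax.

Buyers bear $6 per gallon; sellers bear $3.5 per gallon.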